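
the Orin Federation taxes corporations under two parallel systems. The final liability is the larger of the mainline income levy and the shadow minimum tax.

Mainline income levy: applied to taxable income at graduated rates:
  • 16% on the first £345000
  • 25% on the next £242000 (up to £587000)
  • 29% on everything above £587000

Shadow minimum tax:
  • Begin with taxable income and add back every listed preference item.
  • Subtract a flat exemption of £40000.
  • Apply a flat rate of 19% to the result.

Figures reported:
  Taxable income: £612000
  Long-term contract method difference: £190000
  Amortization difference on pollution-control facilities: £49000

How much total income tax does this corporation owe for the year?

£154090

Mainline income levy:
  £345000 × 16% = £55200
  £242000 × 25% = £60500
  £25000 × 29% = £7250
  → £122950

Shadow minimum tax:
  Adjusted income: £612000 + £190000 + £49000 = £851000
  Less exemption £40000 → base £811000
  £811000 × 19% = £154090

£154090 > £122950, so the shadow minimum tax is the binding amount.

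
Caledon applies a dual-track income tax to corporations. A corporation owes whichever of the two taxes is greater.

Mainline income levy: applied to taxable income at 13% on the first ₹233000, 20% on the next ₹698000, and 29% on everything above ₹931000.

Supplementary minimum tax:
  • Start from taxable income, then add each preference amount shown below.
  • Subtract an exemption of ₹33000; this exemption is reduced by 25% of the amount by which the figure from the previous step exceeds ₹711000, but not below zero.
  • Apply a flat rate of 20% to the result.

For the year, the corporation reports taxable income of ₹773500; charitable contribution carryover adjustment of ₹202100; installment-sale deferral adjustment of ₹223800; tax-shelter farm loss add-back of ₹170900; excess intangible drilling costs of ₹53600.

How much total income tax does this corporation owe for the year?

₹284780

Supplementary minimum tax:
  Adjusted income: ₹773500 + ₹202100 + ₹223800 + ₹170900 + ₹53600 = ₹1423900
  Exemption: 25% × (₹1423900 − ₹711000) = ₹178225 ≥ ₹33000, so the exemption is fully phased out
  Base: ₹1423900 − ₹0 = ₹1423900
  ₹1423900 × 20% = ₹284780

Mainline income levy:
  ₹233000 × 13% = ₹30290
  ₹540500 × 20% = ₹108100
  → ₹138390

₹284780 > ₹138390, so the supplementary minimum tax is the binding amount.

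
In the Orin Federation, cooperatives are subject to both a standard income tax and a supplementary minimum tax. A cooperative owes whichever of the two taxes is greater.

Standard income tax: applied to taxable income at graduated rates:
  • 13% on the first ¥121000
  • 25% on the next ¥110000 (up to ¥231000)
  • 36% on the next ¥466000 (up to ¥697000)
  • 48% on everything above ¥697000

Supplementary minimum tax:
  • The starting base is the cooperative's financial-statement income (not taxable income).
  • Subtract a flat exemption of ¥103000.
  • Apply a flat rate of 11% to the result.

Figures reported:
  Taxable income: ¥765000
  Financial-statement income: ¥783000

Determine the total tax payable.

Supplementary minimum tax:
  Base (financial-statement income): ¥783000
  Less exemption ¥103000 → base ¥680000
  ¥680000 × 11% = ¥74800

Standard income tax:
  ¥121000 × 13% = ¥15730
  ¥110000 × 25% = ¥27500
  ¥466000 × 36% = ¥167760
  ¥68000 × 48% = ¥32640
  → ¥243630

¥243630 > ¥74800, so the standard income tax governs.

¥243630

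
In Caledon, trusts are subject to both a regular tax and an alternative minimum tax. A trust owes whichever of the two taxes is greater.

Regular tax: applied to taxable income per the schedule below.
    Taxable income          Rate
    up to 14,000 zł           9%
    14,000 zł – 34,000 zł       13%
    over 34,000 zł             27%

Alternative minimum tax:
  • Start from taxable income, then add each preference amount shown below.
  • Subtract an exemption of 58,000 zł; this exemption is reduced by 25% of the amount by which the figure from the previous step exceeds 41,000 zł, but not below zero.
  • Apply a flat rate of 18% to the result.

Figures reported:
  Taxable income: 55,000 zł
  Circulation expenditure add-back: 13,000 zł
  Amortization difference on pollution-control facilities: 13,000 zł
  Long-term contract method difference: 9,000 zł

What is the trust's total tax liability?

Alternative minimum tax:
  Adjusted income: 55,000 zł + 13,000 zł + 13,000 zł + 9,000 zł = 90,000 zł
  Exemption: 58,000 zł − 25% × (90,000 zł − 41,000 zł) = 58,000 zł − 12,250 zł = 45,750 zł
  Base: 90,000 zł − 45,750 zł = 44,250 zł
  44,250 zł × 18% = 7,965 zł

Regular tax:
  14,000 zł × 9% = 1,260 zł
  20,000 zł × 13% = 2,600 zł
  21,000 zł × 27% = 5,670 zł
  → 9,530 zł

9,530 zł > 7,965 zł, so the regular tax governs.

9,530 zł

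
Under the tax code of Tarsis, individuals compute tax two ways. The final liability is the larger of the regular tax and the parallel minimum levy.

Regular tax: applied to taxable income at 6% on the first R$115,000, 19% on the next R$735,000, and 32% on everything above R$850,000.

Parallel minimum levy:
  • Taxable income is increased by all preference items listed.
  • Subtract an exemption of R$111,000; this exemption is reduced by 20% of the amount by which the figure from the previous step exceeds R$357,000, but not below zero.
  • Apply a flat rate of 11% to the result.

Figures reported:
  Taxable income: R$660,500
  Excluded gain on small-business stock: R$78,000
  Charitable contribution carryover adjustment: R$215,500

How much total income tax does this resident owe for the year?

Parallel minimum levy:
  Adjusted income: R$660,500 + R$78,000 + R$215,500 = R$954,000
  Exemption: 20% × (R$954,000 − R$357,000) = R$119,400 ≥ R$111,000, so the exemption is fully phased out
  Base: R$954,000 − R$0 = R$954,000
  R$954,000 × 11% = R$104,940

Regular tax:
  R$115,000 × 6% = R$6,900
  R$545,500 × 19% = R$103,645
  → R$110,545

R$110,545 > R$104,940, so the regular tax governs.

R$110,545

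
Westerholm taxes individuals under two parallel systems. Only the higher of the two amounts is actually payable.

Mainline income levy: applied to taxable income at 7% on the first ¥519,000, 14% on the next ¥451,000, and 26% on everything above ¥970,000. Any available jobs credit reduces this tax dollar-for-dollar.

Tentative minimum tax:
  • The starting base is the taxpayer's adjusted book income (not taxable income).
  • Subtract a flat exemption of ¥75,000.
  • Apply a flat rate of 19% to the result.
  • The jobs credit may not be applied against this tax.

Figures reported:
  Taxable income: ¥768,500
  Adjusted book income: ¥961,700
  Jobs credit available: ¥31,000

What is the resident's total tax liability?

Tentative minimum tax:
  Base (adjusted book income): ¥961,700
  Less exemption ¥75,000 → base ¥886,700
  ¥886,700 × 19% = ¥168,473

Mainline income levy:
  ¥519,000 × 7% = ¥36,330
  ¥249,500 × 14% = ¥34,930
  → ¥71,260
  Less jobs credit ¥31,000 → ¥40,260

¥168,473 > ¥40,260, so the tentative minimum tax is the binding amount.

¥168,473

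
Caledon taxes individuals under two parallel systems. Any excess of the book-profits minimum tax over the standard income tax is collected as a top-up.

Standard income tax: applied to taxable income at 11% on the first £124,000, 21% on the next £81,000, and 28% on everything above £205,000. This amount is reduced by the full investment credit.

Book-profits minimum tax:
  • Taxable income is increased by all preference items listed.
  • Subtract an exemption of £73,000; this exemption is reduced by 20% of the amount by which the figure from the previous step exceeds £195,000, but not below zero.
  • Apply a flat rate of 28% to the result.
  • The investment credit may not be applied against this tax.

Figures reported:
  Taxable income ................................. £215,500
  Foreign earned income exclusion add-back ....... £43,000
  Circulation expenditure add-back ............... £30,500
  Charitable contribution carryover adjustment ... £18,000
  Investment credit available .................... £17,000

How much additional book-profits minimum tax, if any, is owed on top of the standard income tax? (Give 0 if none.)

£55,202

Standard income tax:
  £124,000 × 11% = £13,640
  £81,000 × 21% = £17,010
  £10,500 × 28% = £2,940
  → £33,590
  Less investment credit £17,000 → £16,590

Book-profits minimum tax:
  Adjusted income: £215,500 + £43,000 + £30,500 + £18,000 = £307,000
  Exemption: £73,000 − 20% × (£307,000 − £195,000) = £73,000 − £22,400 = £50,600
  Base: £307,000 − £50,600 = £256,400
  £256,400 × 28% = £71,792

Excess of book-profits minimum tax over standard income tax: £71,792 − £16,590 = £55,202.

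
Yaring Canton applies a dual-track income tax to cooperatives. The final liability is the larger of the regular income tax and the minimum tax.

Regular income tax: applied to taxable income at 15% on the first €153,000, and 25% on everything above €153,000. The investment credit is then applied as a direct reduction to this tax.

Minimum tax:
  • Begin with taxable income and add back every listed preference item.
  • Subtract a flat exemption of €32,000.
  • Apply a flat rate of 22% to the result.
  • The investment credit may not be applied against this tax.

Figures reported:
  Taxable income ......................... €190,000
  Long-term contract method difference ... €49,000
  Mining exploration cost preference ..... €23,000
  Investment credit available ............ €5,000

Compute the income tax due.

€50,600

Minimum tax:
  Adjusted income: €190,000 + €49,000 + €23,000 = €262,000
  Less exemption €32,000 → base €230,000
  €230,000 × 22% = €50,600

Regular income tax:
  €153,000 × 15% = €22,950
  €37,000 × 25% = €9,250
  → €32,200
  Less investment credit €5,000 → €27,200

€50,600 > €27,200, so the minimum tax is the binding amount.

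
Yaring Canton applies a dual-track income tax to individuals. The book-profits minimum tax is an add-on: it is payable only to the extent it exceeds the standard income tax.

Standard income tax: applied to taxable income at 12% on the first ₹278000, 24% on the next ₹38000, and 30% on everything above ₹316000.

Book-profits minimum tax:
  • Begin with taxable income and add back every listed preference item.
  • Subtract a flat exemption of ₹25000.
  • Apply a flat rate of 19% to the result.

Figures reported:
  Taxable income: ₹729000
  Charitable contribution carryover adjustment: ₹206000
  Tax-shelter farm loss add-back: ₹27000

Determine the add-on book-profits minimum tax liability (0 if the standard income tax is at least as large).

Book-profits minimum tax:
  Adjusted income: ₹729000 + ₹206000 + ₹27000 = ₹962000
  Less exemption ₹25000 → base ₹937000
  ₹937000 × 19% = ₹178030

Standard income tax:
  ₹278000 × 12% = ₹33360
  ₹38000 × 24% = ₹9120
  ₹413000 × 30% = ₹123900
  → ₹166380

Excess of book-profits minimum tax over standard income tax: ₹178030 − ₹166380 = ₹11650.

₹11650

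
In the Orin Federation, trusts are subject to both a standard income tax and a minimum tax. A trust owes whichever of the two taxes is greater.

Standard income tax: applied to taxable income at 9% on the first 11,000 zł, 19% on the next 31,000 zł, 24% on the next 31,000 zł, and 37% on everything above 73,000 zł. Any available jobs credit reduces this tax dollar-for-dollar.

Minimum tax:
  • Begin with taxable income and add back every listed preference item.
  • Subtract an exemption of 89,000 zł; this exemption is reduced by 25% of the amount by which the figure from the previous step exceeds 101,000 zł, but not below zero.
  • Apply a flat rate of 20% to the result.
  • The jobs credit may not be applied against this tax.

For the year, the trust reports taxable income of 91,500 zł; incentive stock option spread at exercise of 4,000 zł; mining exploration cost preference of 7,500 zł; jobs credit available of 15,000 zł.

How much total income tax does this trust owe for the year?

Standard income tax:
  11,000 zł × 9% = 990 zł
  31,000 zł × 19% = 5,890 zł
  31,000 zł × 24% = 7,440 zł
  18,500 zł × 37% = 6,845 zł
  → 21,165 zł
  Less jobs credit 15,000 zł → 6,165 zł

Minimum tax:
  Adjusted income: 91,500 zł + 4,000 zł + 7,500 zł = 103,000 zł
  Exemption: 89,000 zł − 25% × (103,000 zł − 101,000 zł) = 89,000 zł − 500 zł = 88,500 zł
  Base: 103,000 zł − 88,500 zł = 14,500 zł
  14,500 zł × 20% = 2,900 zł

6,165 zł > 2,900 zł, so the standard income tax governs.

6,165 zł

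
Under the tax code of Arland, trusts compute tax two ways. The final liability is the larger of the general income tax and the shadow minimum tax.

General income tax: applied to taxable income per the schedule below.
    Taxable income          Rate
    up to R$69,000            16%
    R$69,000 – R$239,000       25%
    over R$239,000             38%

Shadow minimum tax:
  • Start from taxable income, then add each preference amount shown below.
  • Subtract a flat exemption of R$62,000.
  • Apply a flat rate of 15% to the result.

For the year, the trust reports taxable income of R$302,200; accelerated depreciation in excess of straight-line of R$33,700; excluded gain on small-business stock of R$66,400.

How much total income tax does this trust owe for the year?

R$77,556

General income tax:
  R$69,000 × 16% = R$11,040
  R$170,000 × 25% = R$42,500
  R$63,200 × 38% = R$24,016
  → R$77,556

Shadow minimum tax:
  Adjusted income: R$302,200 + R$33,700 + R$66,400 = R$402,300
  Less exemption R$62,000 → base R$340,300
  R$340,300 × 15% = R$51,045

R$77,556 > R$51,045, so the general income tax governs.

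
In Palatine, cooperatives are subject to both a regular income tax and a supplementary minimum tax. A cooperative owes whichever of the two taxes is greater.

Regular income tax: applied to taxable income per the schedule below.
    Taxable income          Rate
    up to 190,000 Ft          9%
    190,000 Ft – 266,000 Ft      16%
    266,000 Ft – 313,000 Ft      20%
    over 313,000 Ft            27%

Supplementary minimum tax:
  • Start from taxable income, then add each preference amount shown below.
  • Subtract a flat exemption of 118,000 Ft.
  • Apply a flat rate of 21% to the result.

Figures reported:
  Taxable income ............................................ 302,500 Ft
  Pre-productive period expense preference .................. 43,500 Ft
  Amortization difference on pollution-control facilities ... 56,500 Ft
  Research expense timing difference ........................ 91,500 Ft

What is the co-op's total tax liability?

78,960 Ft

Regular income tax:
  190,000 Ft × 9% = 17,100 Ft
  76,000 Ft × 16% = 12,160 Ft
  36,500 Ft × 20% = 7,300 Ft
  → 36,560 Ft

Supplementary minimum tax:
  Adjusted income: 302,500 Ft + 43,500 Ft + 56,500 Ft + 91,500 Ft = 494,000 Ft
  Less exemption 118,000 Ft → base 376,000 Ft
  376,000 Ft × 21% = 78,960 Ft

78,960 Ft > 36,560 Ft, so the supplementary minimum tax is the binding amount.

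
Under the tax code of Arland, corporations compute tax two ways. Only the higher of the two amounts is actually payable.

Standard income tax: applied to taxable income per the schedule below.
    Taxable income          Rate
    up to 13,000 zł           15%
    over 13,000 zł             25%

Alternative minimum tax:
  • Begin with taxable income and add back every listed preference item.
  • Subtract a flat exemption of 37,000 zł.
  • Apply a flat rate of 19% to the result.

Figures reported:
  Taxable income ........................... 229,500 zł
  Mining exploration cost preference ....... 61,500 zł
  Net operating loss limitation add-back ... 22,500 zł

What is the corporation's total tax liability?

Alternative minimum tax:
  Adjusted income: 229,500 zł + 61,500 zł + 22,500 zł = 313,500 zł
  Less exemption 37,000 zł → base 276,500 zł
  276,500 zł × 19% = 52,535 zł

Standard income tax:
  13,000 zł × 15% = 1,950 zł
  216,500 zł × 25% = 54,125 zł
  → 56,075 zł

56,075 zł > 52,535 zł, so the standard income tax governs.

56,075 zł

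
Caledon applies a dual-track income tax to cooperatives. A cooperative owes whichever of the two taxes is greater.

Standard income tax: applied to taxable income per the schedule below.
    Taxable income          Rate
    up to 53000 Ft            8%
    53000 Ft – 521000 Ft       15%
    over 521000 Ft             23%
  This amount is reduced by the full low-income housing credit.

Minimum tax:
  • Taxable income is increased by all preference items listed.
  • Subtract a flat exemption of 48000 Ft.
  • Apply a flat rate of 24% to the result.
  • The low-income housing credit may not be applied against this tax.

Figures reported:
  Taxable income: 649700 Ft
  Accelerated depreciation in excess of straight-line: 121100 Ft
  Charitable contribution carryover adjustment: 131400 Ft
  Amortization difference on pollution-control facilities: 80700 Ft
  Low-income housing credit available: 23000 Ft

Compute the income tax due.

Minimum tax:
  Adjusted income: 649700 Ft + 121100 Ft + 131400 Ft + 80700 Ft = 982900 Ft
  Less exemption 48000 Ft → base 934900 Ft
  934900 Ft × 24% = 224376 Ft

Standard income tax:
  53000 Ft × 8% = 4240 Ft
  468000 Ft × 15% = 70200 Ft
  128700 Ft × 23% = 29601 Ft
  → 104041 Ft
  Less low-income housing credit 23000 Ft → 81041 Ft

224376 Ft > 81041 Ft, so the minimum tax is the binding amount.

224376 Ft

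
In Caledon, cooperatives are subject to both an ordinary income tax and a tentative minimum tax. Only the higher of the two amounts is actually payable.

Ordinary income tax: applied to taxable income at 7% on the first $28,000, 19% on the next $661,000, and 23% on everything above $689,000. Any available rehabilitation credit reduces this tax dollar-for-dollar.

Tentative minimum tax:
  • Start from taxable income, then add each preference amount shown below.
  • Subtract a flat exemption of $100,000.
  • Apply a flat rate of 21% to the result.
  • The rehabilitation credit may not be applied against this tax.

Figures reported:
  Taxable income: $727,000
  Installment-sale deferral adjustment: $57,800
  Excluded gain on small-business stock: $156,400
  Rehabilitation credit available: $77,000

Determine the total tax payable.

Ordinary income tax:
  $28,000 × 7% = $1,960
  $661,000 × 19% = $125,590
  $38,000 × 23% = $8,740
  → $136,290
  Less rehabilitation credit $77,000 → $59,290

Tentative minimum tax:
  Adjusted income: $727,000 + $57,800 + $156,400 = $941,200
  Less exemption $100,000 → base $841,200
  $841,200 × 21% = $176,652

$176,652 > $59,290, so the tentative minimum tax is the binding amount.

$176,652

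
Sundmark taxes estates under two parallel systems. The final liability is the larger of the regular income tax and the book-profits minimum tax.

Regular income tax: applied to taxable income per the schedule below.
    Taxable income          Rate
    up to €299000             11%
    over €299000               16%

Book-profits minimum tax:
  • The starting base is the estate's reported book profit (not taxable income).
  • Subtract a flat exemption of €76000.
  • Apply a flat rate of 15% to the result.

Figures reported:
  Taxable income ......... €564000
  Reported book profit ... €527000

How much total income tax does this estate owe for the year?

Regular income tax:
  €299000 × 11% = €32890
  €265000 × 16% = €42400
  → €75290

Book-profits minimum tax:
  Base (reported book profit): €527000
  Less exemption €76000 → base €451000
  €451000 × 15% = €67650

€75290 > €67650, so the regular income tax governs.

€75290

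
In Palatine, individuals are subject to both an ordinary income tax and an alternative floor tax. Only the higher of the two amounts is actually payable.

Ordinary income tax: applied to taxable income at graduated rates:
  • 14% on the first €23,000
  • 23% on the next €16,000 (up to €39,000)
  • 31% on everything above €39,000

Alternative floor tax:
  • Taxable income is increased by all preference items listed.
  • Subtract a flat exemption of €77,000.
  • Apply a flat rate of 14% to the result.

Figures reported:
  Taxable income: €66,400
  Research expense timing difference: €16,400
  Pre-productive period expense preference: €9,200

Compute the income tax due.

Ordinary income tax:
  €23,000 × 14% = €3,220
  €16,000 × 23% = €3,680
  €27,400 × 31% = €8,494
  → €15,394

Alternative floor tax:
  Adjusted income: €66,400 + €16,400 + €9,200 = €92,000
  Less exemption €77,000 → base €15,000
  €15,000 × 14% = €2,100

€15,394 > €2,100, so the ordinary income tax governs.

€15,394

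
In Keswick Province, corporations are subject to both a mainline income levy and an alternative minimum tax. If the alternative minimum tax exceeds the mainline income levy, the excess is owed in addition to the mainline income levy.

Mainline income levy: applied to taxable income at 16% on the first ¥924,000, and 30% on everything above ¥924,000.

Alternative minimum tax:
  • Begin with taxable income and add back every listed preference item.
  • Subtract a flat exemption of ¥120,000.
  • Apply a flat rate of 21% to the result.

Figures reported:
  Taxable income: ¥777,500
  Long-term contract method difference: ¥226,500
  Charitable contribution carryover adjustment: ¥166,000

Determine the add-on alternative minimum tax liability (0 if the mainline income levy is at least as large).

¥96,100

Mainline income levy:
  ¥777,500 × 16% = ¥124,400

Alternative minimum tax:
  Adjusted income: ¥777,500 + ¥226,500 + ¥166,000 = ¥1,170,000
  Less exemption ¥120,000 → base ¥1,050,000
  ¥1,050,000 × 21% = ¥220,500

Excess of alternative minimum tax over mainline income levy: ¥220,500 − ¥124,400 = ¥96,100.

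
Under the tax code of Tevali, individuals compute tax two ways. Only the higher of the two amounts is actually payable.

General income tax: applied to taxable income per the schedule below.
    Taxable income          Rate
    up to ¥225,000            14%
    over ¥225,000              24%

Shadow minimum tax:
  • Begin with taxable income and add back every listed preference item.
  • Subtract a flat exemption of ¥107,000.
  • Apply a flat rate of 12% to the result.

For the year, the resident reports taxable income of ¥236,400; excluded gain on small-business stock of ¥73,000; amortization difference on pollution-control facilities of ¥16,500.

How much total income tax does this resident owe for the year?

¥34,236

General income tax:
  ¥225,000 × 14% = ¥31,500
  ¥11,400 × 24% = ¥2,736
  → ¥34,236

Shadow minimum tax:
  Adjusted income: ¥236,400 + ¥73,000 + ¥16,500 = ¥325,900
  Less exemption ¥107,000 → base ¥218,900
  ¥218,900 × 12% = ¥26,268

¥34,236 > ¥26,268, so the general income tax governs.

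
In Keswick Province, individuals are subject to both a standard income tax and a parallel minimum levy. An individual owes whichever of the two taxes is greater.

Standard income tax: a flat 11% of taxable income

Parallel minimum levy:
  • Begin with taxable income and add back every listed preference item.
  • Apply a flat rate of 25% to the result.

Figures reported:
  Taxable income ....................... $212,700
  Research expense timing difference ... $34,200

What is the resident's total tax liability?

$61,725

Standard income tax:
  $212,700 × 11% = $23,397

Parallel minimum levy:
  Adjusted income: $212,700 + $34,200 = $246,900
  $246,900 × 25% = $61,725

$61,725 > $23,397, so the parallel minimum levy is the binding amount.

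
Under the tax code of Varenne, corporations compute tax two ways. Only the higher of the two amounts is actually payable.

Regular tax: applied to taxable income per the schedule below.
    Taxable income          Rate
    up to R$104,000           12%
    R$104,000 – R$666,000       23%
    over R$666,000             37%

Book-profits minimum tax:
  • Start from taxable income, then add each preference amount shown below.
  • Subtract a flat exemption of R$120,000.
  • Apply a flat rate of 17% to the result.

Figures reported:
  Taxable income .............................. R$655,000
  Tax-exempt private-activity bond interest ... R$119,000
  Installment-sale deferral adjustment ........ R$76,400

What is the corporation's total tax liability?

Regular tax:
  R$104,000 × 12% = R$12,480
  R$551,000 × 23% = R$126,730
  → R$139,210

Book-profits minimum tax:
  Adjusted income: R$655,000 + R$119,000 + R$76,400 = R$850,400
  Less exemption R$120,000 → base R$730,400
  R$730,400 × 17% = R$124,168

R$139,210 > R$124,168, so the regular tax governs.

R$139,210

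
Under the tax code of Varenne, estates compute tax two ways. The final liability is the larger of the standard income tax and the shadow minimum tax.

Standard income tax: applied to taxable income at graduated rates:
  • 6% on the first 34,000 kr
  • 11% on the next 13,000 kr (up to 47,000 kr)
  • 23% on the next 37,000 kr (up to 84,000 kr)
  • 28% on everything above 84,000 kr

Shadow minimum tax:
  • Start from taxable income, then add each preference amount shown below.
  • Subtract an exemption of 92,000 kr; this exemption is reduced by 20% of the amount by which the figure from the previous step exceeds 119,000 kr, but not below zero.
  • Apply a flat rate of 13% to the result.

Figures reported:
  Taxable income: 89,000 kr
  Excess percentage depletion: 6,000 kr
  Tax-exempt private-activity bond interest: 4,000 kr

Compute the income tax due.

13,380 kr

Standard income tax:
  34,000 kr × 6% = 2,040 kr
  13,000 kr × 11% = 1,430 kr
  37,000 kr × 23% = 8,510 kr
  5,000 kr × 28% = 1,400 kr
  → 13,380 kr

Shadow minimum tax:
  Adjusted income: 89,000 kr + 6,000 kr + 4,000 kr = 99,000 kr
  Exemption: 99,000 kr ≤ 119,000 kr, so full 92,000 kr applies
  Base: 99,000 kr − 92,000 kr = 7,000 kr
  7,000 kr × 13% = 910 kr

13,380 kr > 910 kr, so the standard income tax governs.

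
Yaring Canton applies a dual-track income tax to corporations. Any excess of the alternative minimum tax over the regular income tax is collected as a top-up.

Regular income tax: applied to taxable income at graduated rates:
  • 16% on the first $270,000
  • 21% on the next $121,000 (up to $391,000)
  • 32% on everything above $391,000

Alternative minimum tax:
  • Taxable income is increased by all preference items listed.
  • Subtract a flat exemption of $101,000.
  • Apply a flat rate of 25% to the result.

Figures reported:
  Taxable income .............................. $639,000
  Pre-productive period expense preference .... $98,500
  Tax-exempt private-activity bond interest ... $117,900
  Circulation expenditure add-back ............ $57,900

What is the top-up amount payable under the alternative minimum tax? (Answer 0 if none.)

$55,105

Alternative minimum tax:
  Adjusted income: $639,000 + $98,500 + $117,900 + $57,900 = $913,300
  Less exemption $101,000 → base $812,300
  $812,300 × 25% = $203,075

Regular income tax:
  $270,000 × 16% = $43,200
  $121,000 × 21% = $25,410
  $248,000 × 32% = $79,360
  → $147,970

Excess of alternative minimum tax over regular income tax: $203,075 − $147,970 = $55,105.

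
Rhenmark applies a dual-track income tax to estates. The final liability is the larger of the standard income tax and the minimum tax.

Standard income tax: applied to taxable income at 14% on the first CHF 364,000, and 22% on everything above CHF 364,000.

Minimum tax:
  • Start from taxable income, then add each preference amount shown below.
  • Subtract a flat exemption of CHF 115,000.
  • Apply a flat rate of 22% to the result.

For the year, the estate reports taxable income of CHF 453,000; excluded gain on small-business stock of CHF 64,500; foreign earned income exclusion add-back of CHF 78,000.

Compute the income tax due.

CHF 105,710

Minimum tax:
  Adjusted income: CHF 453,000 + CHF 64,500 + CHF 78,000 = CHF 595,500
  Less exemption CHF 115,000 → base CHF 480,500
  CHF 480,500 × 22% = CHF 105,710

Standard income tax:
  CHF 364,000 × 14% = CHF 50,960
  CHF 89,000 × 22% = CHF 19,580
  → CHF 70,540

CHF 105,710 > CHF 70,540, so the minimum tax is the binding amount.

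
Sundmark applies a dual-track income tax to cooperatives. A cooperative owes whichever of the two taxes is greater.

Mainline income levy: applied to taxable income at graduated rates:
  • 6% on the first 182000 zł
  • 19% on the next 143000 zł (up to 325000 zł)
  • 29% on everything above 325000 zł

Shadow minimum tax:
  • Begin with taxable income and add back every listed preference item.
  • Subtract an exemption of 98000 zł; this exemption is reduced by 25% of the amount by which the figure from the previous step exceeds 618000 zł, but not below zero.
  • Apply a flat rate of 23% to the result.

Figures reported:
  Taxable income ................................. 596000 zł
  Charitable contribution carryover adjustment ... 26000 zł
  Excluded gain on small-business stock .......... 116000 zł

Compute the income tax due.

Shadow minimum tax:
  Adjusted income: 596000 zł + 26000 zł + 116000 zł = 738000 zł
  Exemption: 98000 zł − 25% × (738000 zł − 618000 zł) = 98000 zł − 30000 zł = 68000 zł
  Base: 738000 zł − 68000 zł = 670000 zł
  670000 zł × 23% = 154100 zł

Mainline income levy:
  182000 zł × 6% = 10920 zł
  143000 zł × 19% = 27170 zł
  271000 zł × 29% = 78590 zł
  → 116680 zł

154100 zł > 116680 zł, so the shadow minimum tax is the binding amount.

154100 zł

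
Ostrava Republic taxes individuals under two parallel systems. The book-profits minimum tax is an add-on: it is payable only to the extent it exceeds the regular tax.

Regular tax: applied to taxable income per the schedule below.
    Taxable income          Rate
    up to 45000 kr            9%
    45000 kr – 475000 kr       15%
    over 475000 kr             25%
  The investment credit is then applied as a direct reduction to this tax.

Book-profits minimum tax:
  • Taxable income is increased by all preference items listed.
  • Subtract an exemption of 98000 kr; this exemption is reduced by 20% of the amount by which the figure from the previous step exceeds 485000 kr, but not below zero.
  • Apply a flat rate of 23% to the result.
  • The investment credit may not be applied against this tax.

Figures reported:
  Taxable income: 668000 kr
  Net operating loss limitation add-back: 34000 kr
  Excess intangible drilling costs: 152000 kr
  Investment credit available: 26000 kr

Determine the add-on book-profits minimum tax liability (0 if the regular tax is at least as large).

100054 kr

Book-profits minimum tax:
  Adjusted income: 668000 kr + 34000 kr + 152000 kr = 854000 kr
  Exemption: 98000 kr − 20% × (854000 kr − 485000 kr) = 98000 kr − 73800 kr = 24200 kr
  Base: 854000 kr − 24200 kr = 829800 kr
  829800 kr × 23% = 190854 kr

Regular tax:
  45000 kr × 9% = 4050 kr
  430000 kr × 15% = 64500 kr
  193000 kr × 25% = 48250 kr
  → 116800 kr
  Less investment credit 26000 kr → 90800 kr

Excess of book-profits minimum tax over regular tax: 190854 kr − 90800 kr = 100054 kr.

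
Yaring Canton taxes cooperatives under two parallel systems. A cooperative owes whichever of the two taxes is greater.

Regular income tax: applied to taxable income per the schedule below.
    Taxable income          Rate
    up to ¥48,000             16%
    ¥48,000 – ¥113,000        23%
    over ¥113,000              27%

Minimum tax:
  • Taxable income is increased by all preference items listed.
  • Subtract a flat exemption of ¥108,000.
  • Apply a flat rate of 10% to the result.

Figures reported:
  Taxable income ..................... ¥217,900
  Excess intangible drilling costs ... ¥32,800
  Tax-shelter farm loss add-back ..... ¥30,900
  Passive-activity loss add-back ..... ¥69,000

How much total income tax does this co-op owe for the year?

Regular income tax:
  ¥48,000 × 16% = ¥7,680
  ¥65,000 × 23% = ¥14,950
  ¥104,900 × 27% = ¥28,323
  → ¥50,953

Minimum tax:
  Adjusted income: ¥217,900 + ¥32,800 + ¥30,900 + ¥69,000 = ¥350,600
  Less exemption ¥108,000 → base ¥242,600
  ¥242,600 × 10% = ¥24,260

¥50,953 > ¥24,260, so the regular income tax governs.

¥50,953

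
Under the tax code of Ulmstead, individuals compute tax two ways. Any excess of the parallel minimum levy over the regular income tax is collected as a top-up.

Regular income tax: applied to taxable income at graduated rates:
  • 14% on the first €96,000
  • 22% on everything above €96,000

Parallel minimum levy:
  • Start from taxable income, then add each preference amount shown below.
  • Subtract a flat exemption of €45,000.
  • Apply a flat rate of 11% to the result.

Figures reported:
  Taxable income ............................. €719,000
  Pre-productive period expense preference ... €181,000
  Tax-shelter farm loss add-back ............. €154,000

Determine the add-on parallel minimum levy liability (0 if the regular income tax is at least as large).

Regular income tax:
  €96,000 × 14% = €13,440
  €623,000 × 22% = €137,060
  → €150,500

Parallel minimum levy:
  Adjusted income: €719,000 + €181,000 + €154,000 = €1,054,000
  Less exemption €45,000 → base €1,009,000
  €1,009,000 × 11% = €110,990

€110,990 ≤ €150,500, so no add-on is due.

€0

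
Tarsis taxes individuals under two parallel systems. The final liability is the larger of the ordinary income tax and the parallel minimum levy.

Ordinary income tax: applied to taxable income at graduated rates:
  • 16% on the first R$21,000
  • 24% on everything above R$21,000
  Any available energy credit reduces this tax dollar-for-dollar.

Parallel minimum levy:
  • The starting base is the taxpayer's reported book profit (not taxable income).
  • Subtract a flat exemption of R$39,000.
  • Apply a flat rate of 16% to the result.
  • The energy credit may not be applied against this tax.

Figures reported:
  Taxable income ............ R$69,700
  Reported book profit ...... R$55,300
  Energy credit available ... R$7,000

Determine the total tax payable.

R$8,048

Parallel minimum levy:
  Base (reported book profit): R$55,300
  Less exemption R$39,000 → base R$16,300
  R$16,300 × 16% = R$2,608

Ordinary income tax:
  R$21,000 × 16% = R$3,360
  R$48,700 × 24% = R$11,688
  → R$15,048
  Less energy credit R$7,000 → R$8,048

R$8,048 > R$2,608, so the ordinary income tax governs.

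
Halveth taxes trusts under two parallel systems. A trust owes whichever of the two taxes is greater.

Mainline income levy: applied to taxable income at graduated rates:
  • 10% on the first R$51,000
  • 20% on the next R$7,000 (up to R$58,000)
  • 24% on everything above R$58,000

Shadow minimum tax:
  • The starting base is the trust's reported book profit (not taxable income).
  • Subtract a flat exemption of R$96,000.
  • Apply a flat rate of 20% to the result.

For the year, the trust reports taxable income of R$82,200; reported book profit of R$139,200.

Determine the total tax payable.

Shadow minimum tax:
  Base (reported book profit): R$139,200
  Less exemption R$96,000 → base R$43,200
  R$43,200 × 20% = R$8,640

Mainline income levy:
  R$51,000 × 10% = R$5,100
  R$7,000 × 20% = R$1,400
  R$24,200 × 24% = R$5,808
  → R$12,308

R$12,308 > R$8,640, so the mainline income levy governs.

R$12,308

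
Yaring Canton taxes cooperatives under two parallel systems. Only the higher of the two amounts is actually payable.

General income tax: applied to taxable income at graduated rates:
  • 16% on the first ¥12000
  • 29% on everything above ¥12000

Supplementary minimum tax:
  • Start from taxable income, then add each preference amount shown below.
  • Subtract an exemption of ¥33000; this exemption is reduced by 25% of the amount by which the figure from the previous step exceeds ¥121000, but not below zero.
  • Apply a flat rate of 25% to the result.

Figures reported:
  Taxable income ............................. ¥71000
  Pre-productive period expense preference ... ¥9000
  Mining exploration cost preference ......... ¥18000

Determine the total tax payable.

General income tax:
  ¥12000 × 16% = ¥1920
  ¥59000 × 29% = ¥17110
  → ¥19030

Supplementary minimum tax:
  Adjusted income: ¥71000 + ¥9000 + ¥18000 = ¥98000
  Exemption: ¥98000 ≤ ¥121000, so full ¥33000 applies
  Base: ¥98000 − ¥33000 = ¥65000
  ¥65000 × 25% = ¥16250

¥19030 > ¥16250, so the general income tax governs.

¥19030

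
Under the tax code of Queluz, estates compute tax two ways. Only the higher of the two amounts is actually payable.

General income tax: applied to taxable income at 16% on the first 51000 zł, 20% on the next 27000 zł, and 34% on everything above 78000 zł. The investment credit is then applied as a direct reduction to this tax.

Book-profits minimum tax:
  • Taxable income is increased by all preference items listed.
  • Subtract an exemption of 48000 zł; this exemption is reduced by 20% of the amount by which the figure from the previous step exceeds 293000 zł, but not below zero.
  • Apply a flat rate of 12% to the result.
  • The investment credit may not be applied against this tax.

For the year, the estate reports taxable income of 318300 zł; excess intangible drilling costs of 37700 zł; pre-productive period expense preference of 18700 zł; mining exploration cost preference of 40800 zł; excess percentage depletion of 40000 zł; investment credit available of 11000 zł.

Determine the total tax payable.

General income tax:
  51000 zł × 16% = 8160 zł
  27000 zł × 20% = 5400 zł
  240300 zł × 34% = 81702 zł
  → 95262 zł
  Less investment credit 11000 zł → 84262 zł

Book-profits minimum tax:
  Adjusted income: 318300 zł + 37700 zł + 18700 zł + 40800 zł + 40000 zł = 455500 zł
  Exemption: 48000 zł − 20% × (455500 zł − 293000 zł) = 48000 zł − 32500 zł = 15500 zł
  Base: 455500 zł − 15500 zł = 440000 zł
  440000 zł × 12% = 52800 zł

84262 zł > 52800 zł, so the general income tax governs.

84262 zł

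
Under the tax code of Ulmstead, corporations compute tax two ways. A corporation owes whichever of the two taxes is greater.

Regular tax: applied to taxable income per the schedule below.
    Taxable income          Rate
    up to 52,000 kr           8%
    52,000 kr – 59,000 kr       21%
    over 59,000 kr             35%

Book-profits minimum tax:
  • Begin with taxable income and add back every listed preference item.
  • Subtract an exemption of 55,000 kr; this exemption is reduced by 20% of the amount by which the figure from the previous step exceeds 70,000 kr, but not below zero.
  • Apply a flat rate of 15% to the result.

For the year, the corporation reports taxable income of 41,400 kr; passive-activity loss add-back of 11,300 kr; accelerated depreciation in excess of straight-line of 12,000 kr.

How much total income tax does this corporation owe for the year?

Book-profits minimum tax:
  Adjusted income: 41,400 kr + 11,300 kr + 12,000 kr = 64,700 kr
  Exemption: 64,700 kr ≤ 70,000 kr, so full 55,000 kr applies
  Base: 64,700 kr − 55,000 kr = 9,700 kr
  9,700 kr × 15% = 1,455 kr

Regular tax:
  41,400 kr × 8% = 3,312 kr

3,312 kr > 1,455 kr, so the regular tax governs.

3,312 kr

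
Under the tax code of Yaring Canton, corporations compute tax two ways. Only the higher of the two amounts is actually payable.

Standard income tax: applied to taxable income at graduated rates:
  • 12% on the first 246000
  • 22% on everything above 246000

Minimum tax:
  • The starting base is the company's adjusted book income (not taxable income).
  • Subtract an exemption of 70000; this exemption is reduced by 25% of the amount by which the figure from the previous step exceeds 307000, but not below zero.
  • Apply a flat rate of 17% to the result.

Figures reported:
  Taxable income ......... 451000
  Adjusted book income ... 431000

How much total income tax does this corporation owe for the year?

74620

Standard income tax:
  246000 × 12% = 29520
  205000 × 22% = 45100
  → 74620

Minimum tax:
  Base (adjusted book income): 431000
  Exemption: 70000 − 25% × (431000 − 307000) = 70000 − 31000 = 39000
  Base: 431000 − 39000 = 392000
  392000 × 17% = 66640

74620 > 66640, so the standard income tax governs.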